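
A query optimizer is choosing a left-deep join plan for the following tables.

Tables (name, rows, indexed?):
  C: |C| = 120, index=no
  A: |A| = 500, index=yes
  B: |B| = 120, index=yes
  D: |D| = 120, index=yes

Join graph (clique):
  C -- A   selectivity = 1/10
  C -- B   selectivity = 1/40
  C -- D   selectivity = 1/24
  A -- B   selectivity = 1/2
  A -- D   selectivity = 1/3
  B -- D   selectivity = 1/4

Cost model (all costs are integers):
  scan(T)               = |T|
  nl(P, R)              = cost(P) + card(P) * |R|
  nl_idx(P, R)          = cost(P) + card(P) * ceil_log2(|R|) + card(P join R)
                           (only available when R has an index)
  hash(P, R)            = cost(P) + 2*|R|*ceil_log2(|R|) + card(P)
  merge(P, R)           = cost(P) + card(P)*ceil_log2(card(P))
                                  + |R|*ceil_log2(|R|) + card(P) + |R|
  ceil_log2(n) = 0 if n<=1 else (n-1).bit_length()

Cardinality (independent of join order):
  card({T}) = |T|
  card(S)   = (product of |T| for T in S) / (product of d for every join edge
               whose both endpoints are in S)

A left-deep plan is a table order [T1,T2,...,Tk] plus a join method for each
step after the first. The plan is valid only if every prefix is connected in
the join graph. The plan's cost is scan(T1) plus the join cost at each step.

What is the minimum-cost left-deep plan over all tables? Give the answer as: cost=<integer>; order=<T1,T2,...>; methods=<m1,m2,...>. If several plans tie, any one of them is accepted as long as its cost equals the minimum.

cost=11160; order=C,B,D,A; methods=nl_idx,hash,nl_idx

Selinger DP (subsets sized 1..n):
  {C}: scan cost=120, card=120
  {A}: scan cost=500, card=500
  {B}: scan cost=120, card=120
  {D}: scan cost=120, card=120
  {AC}: card=6000; try (C,hash)→2680, (A,merge)→6080, (C,merge)→6460, (A,nl_idx)→7200, (A,hash)→9240, (A,nl)→60120 …(+1); best=2680 via (C,hash)
  {BC}: card=360; try (B,nl_idx)→1320, (C,hash)→1920, (B,hash)→1920, (C,merge)→2040, (B,merge)→2040, (C,nl)→14520 …(+1); best=1320 via (B,nl_idx)
  {CD}: card=600; try (D,nl_idx)→1560, (D,hash)→1920, (C,hash)→1920, (D,merge)→2040, (C,merge)→2040, (D,nl)→14520 …(+1); best=1560 via (D,nl_idx)
  {AB}: card=30000; try (B,hash)→2680, (A,merge)→6080, (B,merge)→6460, (A,hash)→9240, (A,nl_idx)→31200, (B,nl_idx)→34000 …(+2); best=2680 via (B,hash)
  {AD}: card=20000; try (D,hash)→2680, (A,merge)→6080, (D,merge)→6460, (A,hash)→9240, (A,nl_idx)→21200, (D,nl_idx)→24000 …(+2); best=2680 via (D,hash)
  {BD}: card=3600; try (D,hash)→1920, (B,hash)→1920, (D,merge)→2040, (B,merge)→2040, (D,nl_idx)→4560, (B,nl_idx)→4560 …(+2); best=1920 via (D,hash)
  {ABC}: card=9000; try (A,merge)→9920, (B,hash)→10360, (A,hash)→10680, (A,nl_idx)→13560, (C,hash)→34360, (B,nl_idx)→53680 …(+5); best=9920 via (A,merge)
  {ACD}: card=10000; try (D,hash)→10360, (A,hash)→11160, (A,merge)→13160, (A,nl_idx)→16960, (C,hash)→24360, (D,nl_idx)→54680 …(+5); best=10360 via (D,hash)
  {BCD}: card=450; try (D,hash)→3360, (B,hash)→3840, (D,nl_idx)→4290, (D,merge)→5880, (B,nl_idx)→6210, (C,hash)→7200 …(+5); best=3360 via (D,hash)
  {ABD}: card=300000; try (A,hash)→14520, (B,hash)→24360, (D,hash)→34360, (A,merge)→53720, (B,merge)→323640, (A,nl_idx)→334320 …(+6); best=14520 via (A,hash)
  {ABCD}: card=3750; try (A,nl_idx)→11160, (A,hash)→12810, (A,merge)→12860, (D,hash)→20600, (B,hash)→22040, (D,nl_idx)→76670 …(+9); best=11160 via (A,nl_idx)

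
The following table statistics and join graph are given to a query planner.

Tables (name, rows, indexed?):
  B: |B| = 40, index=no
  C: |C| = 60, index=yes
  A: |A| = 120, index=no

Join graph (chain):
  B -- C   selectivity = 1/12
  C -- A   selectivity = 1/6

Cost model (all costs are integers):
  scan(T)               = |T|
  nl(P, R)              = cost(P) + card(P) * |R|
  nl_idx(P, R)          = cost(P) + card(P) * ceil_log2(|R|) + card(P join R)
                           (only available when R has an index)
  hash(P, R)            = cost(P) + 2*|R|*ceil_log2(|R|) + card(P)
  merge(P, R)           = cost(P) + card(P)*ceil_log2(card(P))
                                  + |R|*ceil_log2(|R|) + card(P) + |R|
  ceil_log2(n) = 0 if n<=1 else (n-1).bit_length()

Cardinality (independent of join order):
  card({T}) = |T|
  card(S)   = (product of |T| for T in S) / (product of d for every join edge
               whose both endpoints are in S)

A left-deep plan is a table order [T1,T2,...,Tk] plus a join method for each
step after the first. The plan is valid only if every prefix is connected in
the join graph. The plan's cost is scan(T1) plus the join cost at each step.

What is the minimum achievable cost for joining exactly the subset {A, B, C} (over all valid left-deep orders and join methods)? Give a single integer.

Selinger DP over subsets of {A,B,C}:
  {B}: scan cost=40, card=40
  {C}: scan cost=60, card=60
  {A}: scan cost=120, card=120
  {BC}: card=200; try (C,nl_idx)→480, (B,hash)→600, (C,merge)→740, (B,merge)→760, (C,hash)→800, (C,nl)→2440 …(+1); best=480 via (C,nl_idx)
  {AC}: card=1200; try (C,hash)→960, (A,merge)→1440, (C,merge)→1500, (A,hash)→1800, (C,nl_idx)→2040, (A,nl)→7260 …(+1); best=960 via (C,hash)
  {ABC}: card=4000; try (A,hash)→2360, (B,hash)→2640, (A,merge)→3240, (B,merge)→15640, (A,nl)→24480, (B,nl)→48960; best=2360 via (A,hash)

2360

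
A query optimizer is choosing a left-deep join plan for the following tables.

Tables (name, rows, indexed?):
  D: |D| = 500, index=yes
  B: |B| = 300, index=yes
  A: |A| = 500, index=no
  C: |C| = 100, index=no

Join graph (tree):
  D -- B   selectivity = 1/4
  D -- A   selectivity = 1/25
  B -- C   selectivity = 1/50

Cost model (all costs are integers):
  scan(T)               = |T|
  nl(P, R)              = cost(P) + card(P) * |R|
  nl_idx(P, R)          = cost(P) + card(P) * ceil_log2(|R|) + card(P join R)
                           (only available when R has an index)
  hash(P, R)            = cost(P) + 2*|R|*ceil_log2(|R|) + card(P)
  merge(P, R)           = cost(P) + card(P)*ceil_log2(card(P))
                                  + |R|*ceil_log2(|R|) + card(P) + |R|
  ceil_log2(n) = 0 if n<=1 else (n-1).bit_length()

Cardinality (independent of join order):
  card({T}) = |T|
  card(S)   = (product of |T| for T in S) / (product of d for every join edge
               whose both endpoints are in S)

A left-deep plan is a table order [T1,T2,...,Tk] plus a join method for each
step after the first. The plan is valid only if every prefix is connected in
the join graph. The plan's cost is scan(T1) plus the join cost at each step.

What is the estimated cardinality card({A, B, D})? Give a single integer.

Tables in S: A(500), B(300), D(500)
Edges inside S: D-B(d=4), D-A(d=25)
numerator = 500 * 300 * 500 = 75000000
denominator = 4 * 25 = 100
card(S) = 75000000 / 100 = 750000

750000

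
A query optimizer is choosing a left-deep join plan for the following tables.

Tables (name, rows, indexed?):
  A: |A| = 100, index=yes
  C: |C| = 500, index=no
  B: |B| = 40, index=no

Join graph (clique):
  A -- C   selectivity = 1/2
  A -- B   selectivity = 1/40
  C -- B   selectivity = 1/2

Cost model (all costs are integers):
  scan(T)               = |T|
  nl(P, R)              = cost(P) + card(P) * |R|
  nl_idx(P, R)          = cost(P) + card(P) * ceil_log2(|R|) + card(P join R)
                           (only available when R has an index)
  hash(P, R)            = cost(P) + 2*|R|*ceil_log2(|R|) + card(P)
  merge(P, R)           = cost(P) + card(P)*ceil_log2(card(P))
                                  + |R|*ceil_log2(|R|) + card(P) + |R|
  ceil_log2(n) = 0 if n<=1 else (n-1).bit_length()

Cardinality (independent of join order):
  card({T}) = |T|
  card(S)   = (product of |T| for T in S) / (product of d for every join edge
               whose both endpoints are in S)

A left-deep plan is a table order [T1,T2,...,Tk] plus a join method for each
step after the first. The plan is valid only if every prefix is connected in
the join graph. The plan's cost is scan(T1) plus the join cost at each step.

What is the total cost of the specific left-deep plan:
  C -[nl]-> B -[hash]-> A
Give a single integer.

31900

step 1: scan C: cost=500, card=500
step 2: join B via nl
    card(P join B) = 500*40/(2) = 10000
    cost = 500 + 500*40 = 20500
step 3: join A via hash
    card(P join A) = 10000*100/(2*40) = 12500
    cost = 20500 + 2*100*7 + 10000 = 31900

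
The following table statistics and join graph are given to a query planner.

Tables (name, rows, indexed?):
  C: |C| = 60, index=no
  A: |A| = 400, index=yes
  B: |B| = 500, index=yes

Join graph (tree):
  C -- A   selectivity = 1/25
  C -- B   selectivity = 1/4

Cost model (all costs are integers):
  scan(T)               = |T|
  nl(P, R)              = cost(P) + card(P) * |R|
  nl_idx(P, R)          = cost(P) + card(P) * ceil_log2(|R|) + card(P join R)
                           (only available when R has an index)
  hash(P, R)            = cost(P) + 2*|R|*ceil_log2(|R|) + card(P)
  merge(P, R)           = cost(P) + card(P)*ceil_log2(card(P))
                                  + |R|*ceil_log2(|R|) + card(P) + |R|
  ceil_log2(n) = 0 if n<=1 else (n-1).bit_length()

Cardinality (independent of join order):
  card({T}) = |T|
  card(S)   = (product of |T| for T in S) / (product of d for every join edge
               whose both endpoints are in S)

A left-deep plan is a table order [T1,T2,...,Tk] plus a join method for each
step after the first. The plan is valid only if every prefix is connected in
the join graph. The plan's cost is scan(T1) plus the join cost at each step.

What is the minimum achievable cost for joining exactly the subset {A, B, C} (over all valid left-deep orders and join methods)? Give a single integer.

11480

Selinger DP over subsets of {A,B,C}:
  {C}: scan cost=60, card=60
  {A}: scan cost=400, card=400
  {B}: scan cost=500, card=500
  {AC}: card=960; try (C,hash)→1520, (A,nl_idx)→1560, (A,merge)→4480, (C,merge)→4820, (A,hash)→7320, (A,nl)→24060 …(+1); best=1520 via (C,hash)
  {BC}: card=7500; try (C,hash)→1720, (B,merge)→5480, (C,merge)→5920, (B,nl_idx)→8100, (B,hash)→9120, (B,nl)→30060 …(+1); best=1720 via (C,hash)
  {ABC}: card=120000; try (B,hash)→11480, (A,hash)→16420, (B,merge)→17080, (A,merge)→110720, (B,nl_idx)→130160, (A,nl_idx)→189220 …(+2); best=11480 via (B,hash)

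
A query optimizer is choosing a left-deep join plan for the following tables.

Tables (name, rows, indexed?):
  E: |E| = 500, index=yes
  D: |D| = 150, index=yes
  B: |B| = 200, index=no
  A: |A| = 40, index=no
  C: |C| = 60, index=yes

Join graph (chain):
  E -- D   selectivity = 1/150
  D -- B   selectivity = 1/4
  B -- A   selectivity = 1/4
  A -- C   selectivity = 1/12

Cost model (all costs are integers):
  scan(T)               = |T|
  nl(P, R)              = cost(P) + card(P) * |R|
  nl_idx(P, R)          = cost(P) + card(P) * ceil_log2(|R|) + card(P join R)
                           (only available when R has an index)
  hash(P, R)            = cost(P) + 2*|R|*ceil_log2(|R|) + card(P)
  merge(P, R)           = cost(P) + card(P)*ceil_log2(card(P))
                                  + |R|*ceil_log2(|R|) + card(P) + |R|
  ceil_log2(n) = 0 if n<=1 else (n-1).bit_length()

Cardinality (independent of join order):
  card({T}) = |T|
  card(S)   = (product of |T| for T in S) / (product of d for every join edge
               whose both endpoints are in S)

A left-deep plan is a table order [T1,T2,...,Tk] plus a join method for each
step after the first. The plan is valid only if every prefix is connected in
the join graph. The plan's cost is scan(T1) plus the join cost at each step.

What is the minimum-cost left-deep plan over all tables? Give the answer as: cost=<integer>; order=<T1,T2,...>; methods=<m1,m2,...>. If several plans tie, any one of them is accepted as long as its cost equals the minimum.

cost=281900; order=D,E,B,A,C; methods=nl_idx,hash,hash,hash

Selinger DP (subsets sized 1..n):
  {E}: scan cost=500, card=500
  {D}: scan cost=150, card=150
  {B}: scan cost=200, card=200
  {A}: scan cost=40, card=40
  {C}: scan cost=60, card=60
  {DE}: card=500; try (E,nl_idx)→2000, (D,hash)→3400, (D,nl_idx)→5000, (E,merge)→6500, (D,merge)→6850, (E,hash)→9300 …(+2); best=2000 via (E,nl_idx)
  {BD}: card=7500; try (D,hash)→2800, (B,merge)→3300, (D,merge)→3350, (B,hash)→3500, (D,nl_idx)→9300, (B,nl)→30150 …(+1); best=2800 via (D,hash)
  {AB}: card=2000; try (A,hash)→880, (B,merge)→2120, (A,merge)→2280, (B,hash)→3280, (B,nl)→8040, (A,nl)→8200; best=880 via (A,hash)
  {AC}: card=200; try (C,nl_idx)→480, (A,hash)→600, (C,merge)→740, (A,merge)→760, (C,hash)→800, (C,nl)→2440 …(+1); best=480 via (C,nl_idx)
  {BDE}: card=25000; try (B,hash)→5700, (B,merge)→8800, (E,hash)→19300, (E,nl_idx)→95300, (B,nl)→102000, (E,merge)→112800 …(+1); best=5700 via (B,hash)
  {ABD}: card=75000; try (D,hash)→5280, (A,hash)→10780, (D,merge)→26230, (D,nl_idx)→91880, (A,merge)→108080, (D,nl)→300880 …(+1); best=5280 via (D,hash)
  {ABC}: card=10000; try (C,hash)→3600, (B,hash)→3880, (B,merge)→4080, (C,nl_idx)→22880, (C,merge)→25300, (B,nl)→40480 …(+1); best=3600 via (C,hash)
  {ABDE}: card=250000; try (A,hash)→31180, (E,hash)→89280, (A,merge)→405980, (E,nl_idx)→930280, (A,nl)→1005700, (E,merge)→1360280 …(+1); best=31180 via (A,hash)
  {ABCD}: card=375000; try (D,hash)→16000, (C,hash)→81000, (D,merge)→154950, (D,nl_idx)→458600, (C,nl_idx)→830280, (C,merge)→1355700 …(+2); best=16000 via (D,hash)
  {ABCDE}: card=1250000; try (C,hash)→281900, (E,hash)→400000, (C,nl_idx)→2781180, (E,nl_idx)→4641000, (C,merge)→4781600, (E,merge)→7521000 …(+2); best=281900 via (C,hash)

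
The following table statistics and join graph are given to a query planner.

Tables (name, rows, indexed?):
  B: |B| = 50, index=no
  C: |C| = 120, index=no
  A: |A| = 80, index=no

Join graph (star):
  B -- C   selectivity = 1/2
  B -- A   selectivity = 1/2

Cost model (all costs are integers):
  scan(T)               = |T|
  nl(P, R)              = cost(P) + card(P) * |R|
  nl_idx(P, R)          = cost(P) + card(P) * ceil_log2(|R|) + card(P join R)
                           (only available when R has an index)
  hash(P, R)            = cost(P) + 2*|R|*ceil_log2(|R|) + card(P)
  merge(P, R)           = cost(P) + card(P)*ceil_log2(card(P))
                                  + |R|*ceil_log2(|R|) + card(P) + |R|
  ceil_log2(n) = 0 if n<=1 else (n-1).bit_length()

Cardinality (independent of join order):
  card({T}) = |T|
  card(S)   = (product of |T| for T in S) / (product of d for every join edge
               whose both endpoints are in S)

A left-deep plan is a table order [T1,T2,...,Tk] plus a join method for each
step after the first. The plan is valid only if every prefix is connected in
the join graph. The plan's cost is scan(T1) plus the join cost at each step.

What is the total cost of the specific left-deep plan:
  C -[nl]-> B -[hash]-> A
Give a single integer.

step 1: scan C: cost=120, card=120
step 2: join B via nl
    card(P join B) = 120*50/(2) = 3000
    cost = 120 + 120*50 = 6120
step 3: join A via hash
    card(P join A) = 3000*80/(2) = 120000
    cost = 6120 + 2*80*7 + 3000 = 10240

10240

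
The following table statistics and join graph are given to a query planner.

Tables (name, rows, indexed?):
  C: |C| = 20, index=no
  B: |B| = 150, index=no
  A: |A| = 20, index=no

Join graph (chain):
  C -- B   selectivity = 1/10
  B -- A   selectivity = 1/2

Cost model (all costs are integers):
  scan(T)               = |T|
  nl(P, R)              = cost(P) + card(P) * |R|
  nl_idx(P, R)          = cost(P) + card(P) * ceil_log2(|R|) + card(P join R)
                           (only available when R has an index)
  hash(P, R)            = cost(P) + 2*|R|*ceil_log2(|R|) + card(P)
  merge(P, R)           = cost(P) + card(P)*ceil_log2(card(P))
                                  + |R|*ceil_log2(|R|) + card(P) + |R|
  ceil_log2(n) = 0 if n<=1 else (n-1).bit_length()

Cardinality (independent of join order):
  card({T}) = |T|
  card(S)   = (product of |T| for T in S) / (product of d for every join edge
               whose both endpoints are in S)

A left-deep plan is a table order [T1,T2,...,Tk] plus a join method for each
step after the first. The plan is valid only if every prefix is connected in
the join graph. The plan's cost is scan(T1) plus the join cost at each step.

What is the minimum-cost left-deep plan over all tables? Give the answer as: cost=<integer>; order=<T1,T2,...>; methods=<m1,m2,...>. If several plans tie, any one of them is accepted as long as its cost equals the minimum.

cost=1000; order=B,C,A; methods=hash,hash

Selinger DP (subsets sized 1..n):
  {C}: scan cost=20, card=20
  {B}: scan cost=150, card=150
  {A}: scan cost=20, card=20
  {BC}: card=300; try (C,hash)→500, (B,merge)→1490, (C,merge)→1620, (B,hash)→2440, (B,nl)→3020, (C,nl)→3150; best=500 via (C,hash)
  {AB}: card=1500; try (A,hash)→500, (B,merge)→1490, (A,merge)→1620, (B,hash)→2440, (B,nl)→3020, (A,nl)→3150; best=500 via (A,hash)
  {ABC}: card=3000; try (A,hash)→1000, (C,hash)→2200, (A,merge)→3620, (A,nl)→6500, (C,merge)→18620, (C,nl)→30500; best=1000 via (A,hash)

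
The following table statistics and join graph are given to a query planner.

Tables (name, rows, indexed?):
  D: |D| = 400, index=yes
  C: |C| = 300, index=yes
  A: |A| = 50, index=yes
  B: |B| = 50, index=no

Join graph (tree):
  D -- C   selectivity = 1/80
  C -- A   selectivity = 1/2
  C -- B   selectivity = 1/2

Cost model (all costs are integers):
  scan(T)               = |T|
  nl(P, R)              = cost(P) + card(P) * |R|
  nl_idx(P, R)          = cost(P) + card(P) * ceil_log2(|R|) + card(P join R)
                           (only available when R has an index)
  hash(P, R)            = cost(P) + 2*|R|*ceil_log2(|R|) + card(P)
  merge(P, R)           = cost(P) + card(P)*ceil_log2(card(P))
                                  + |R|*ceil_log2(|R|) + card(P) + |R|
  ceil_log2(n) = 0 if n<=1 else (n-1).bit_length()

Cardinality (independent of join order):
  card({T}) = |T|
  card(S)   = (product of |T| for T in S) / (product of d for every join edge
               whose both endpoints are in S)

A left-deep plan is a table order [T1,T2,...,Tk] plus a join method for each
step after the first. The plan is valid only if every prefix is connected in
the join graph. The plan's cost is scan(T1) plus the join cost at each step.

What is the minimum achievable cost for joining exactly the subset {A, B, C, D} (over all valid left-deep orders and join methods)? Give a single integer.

Selinger DP over subsets of {A,B,C,D}:
  {D}: scan cost=400, card=400
  {C}: scan cost=300, card=300
  {A}: scan cost=50, card=50
  {B}: scan cost=50, card=50
  {CD}: card=1500; try (D,nl_idx)→4500, (C,nl_idx)→5500, (C,hash)→6200, (D,merge)→7300, (C,merge)→7400, (D,hash)→7800 …(+2); best=4500 via (D,nl_idx)
  {AC}: card=7500; try (A,hash)→1200, (C,merge)→3400, (A,merge)→3650, (C,hash)→5500, (C,nl_idx)→8000, (A,nl_idx)→9600 …(+2); best=1200 via (A,hash)
  {BC}: card=7500; try (B,hash)→1200, (C,merge)→3400, (B,merge)→3650, (C,hash)→5500, (C,nl_idx)→8000, (C,nl)→15050 …(+1); best=1200 via (B,hash)
  {ACD}: card=37500; try (A,hash)→6600, (D,hash)→15900, (A,merge)→22850, (A,nl_idx)→51000, (A,nl)→79500, (D,nl_idx)→106200 …(+2); best=6600 via (A,hash)
  {BCD}: card=37500; try (B,hash)→6600, (D,hash)→15900, (B,merge)→22850, (B,nl)→79500, (D,nl_idx)→106200, (D,merge)→110200 …(+1); best=6600 via (B,hash)
  {ABC}: card=187500; try (B,hash)→9300, (A,hash)→9300, (B,merge)→106550, (A,merge)→106550, (A,nl_idx)→233700, (B,nl)→376200 …(+1); best=9300 via (B,hash)
  {ABCD}: card=937500; try (B,hash)→44700, (A,hash)→44700, (D,hash)→204000, (B,merge)→644450, (A,merge)→644450, (A,nl_idx)→1169100 …(+5); best=44700 via (B,hash)

44700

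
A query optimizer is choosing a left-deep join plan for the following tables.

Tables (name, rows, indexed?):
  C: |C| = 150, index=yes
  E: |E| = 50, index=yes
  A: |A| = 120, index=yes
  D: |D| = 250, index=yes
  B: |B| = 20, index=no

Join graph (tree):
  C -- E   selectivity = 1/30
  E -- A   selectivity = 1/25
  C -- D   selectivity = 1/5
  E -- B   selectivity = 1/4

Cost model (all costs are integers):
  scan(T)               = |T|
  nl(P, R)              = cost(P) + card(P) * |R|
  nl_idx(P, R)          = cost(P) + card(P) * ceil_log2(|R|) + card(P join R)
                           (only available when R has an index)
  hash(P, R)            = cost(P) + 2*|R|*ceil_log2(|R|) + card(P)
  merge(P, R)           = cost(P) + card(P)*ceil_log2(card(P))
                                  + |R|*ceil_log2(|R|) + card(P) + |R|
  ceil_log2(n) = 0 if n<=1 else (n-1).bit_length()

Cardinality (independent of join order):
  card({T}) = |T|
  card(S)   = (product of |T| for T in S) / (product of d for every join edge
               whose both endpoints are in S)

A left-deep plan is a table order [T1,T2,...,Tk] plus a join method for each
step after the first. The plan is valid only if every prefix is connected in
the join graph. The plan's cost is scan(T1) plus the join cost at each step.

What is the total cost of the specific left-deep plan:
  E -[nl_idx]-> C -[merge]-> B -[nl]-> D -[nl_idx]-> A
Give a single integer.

1053070

step 1: scan E: cost=50, card=50
step 2: join C via nl_idx
    card(P join C) = 50*150/(30) = 250
    cost = 50 + 50*8 + 250 = 700
step 3: join B via merge
    card(P join B) = 250*20/(4) = 1250
    cost = 700 + 250*8 + 20*5 + 250 + 20 = 3070
step 4: join D via nl
    card(P join D) = 1250*250/(5) = 62500
    cost = 3070 + 1250*250 = 315570
step 5: join A via nl_idx
    card(P join A) = 62500*120/(25) = 300000
    cost = 315570 + 62500*7 + 300000 = 1053070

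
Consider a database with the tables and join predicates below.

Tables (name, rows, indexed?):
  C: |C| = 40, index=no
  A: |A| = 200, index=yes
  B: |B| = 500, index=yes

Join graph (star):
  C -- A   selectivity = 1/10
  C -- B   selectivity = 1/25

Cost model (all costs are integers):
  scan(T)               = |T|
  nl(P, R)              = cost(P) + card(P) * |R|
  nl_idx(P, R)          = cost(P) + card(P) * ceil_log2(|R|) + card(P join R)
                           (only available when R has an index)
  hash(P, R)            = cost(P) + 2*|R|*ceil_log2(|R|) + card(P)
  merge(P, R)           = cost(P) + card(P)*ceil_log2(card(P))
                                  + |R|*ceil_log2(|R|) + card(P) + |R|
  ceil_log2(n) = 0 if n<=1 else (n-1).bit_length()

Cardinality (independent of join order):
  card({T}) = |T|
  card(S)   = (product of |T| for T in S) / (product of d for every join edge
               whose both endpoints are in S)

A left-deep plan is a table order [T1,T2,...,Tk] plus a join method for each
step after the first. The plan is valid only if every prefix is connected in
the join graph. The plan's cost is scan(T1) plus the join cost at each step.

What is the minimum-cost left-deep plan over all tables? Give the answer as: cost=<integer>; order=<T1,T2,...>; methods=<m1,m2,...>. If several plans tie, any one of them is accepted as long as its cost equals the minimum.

cost=5200; order=C,B,A; methods=nl_idx,hash

Selinger DP (subsets sized 1..n):
  {C}: scan cost=40, card=40
  {A}: scan cost=200, card=200
  {B}: scan cost=500, card=500
  {AC}: card=800; try (C,hash)→880, (A,nl_idx)→1160, (A,merge)→2120, (C,merge)→2280, (A,hash)→3280, (A,nl)→8040 …(+1); best=880 via (C,hash)
  {BC}: card=800; try (B,nl_idx)→1200, (C,hash)→1480, (B,merge)→5320, (C,merge)→5780, (B,hash)→9080, (B,nl)→20040 …(+1); best=1200 via (B,nl_idx)
  {ABC}: card=16000; try (A,hash)→5200, (B,hash)→10680, (A,merge)→11800, (B,merge)→14680, (A,nl_idx)→23600, (B,nl_idx)→24080 …(+2); best=5200 via (A,hash)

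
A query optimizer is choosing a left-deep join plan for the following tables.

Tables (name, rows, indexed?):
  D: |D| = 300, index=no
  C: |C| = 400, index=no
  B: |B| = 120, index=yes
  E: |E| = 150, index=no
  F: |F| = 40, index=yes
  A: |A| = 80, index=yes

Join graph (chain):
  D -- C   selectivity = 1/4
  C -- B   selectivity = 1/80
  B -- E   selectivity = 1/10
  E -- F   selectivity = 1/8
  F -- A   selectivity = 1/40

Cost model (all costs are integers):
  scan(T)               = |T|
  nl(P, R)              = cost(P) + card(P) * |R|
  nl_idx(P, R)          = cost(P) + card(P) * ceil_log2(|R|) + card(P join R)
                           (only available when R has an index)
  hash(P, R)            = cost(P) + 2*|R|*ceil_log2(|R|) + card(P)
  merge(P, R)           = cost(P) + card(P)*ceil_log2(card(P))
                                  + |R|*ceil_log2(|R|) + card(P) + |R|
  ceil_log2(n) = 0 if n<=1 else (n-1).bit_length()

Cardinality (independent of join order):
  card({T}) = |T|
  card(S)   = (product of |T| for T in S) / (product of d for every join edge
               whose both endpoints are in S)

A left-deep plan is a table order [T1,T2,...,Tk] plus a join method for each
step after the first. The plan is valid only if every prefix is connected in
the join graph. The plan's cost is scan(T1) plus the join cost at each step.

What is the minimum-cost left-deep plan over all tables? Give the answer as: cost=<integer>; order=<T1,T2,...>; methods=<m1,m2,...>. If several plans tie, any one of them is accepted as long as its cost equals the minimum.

cost=126170; order=F,A,E,B,C,D; methods=nl_idx,merge,hash,hash,hash

Selinger DP (subsets sized 1..n):
  {D}: scan cost=300, card=300
  {C}: scan cost=400, card=400
  {B}: scan cost=120, card=120
  {E}: scan cost=150, card=150
  {F}: scan cost=40, card=40
  {A}: scan cost=80, card=80
  {CD}: card=30000; try (D,hash)→6200, (C,merge)→7300, (D,merge)→7400, (C,hash)→7800, (C,nl)→120300, (D,nl)→120400; best=6200 via (D,hash)
  {BC}: card=600; try (B,hash)→2480, (B,nl_idx)→3800, (C,merge)→5080, (B,merge)→5360, (C,hash)→7440, (C,nl)→48120 …(+1); best=2480 via (B,hash)
  {BE}: card=1800; try (B,hash)→1980, (E,merge)→2430, (B,merge)→2460, (E,hash)→2640, (B,nl_idx)→3000, (E,nl)→18120 …(+1); best=1980 via (B,hash)
  {EF}: card=750; try (F,hash)→780, (E,merge)→1670, (F,merge)→1780, (F,nl_idx)→1800, (E,hash)→2480, (E,nl)→6040 …(+1); best=780 via (F,hash)
  {AF}: card=80; try (A,nl_idx)→400, (F,hash)→640, (F,nl_idx)→640, (A,merge)→960, (F,merge)→1000, (A,hash)→1200 …(+2); best=400 via (A,nl_idx)
  {BCD}: card=45000; try (D,hash)→8480, (D,merge)→12080, (B,hash)→37880, (D,nl)→182480, (B,nl_idx)→261200, (B,merge)→487160 …(+1); best=8480 via (D,hash)
  {BCE}: card=9000; try (E,hash)→5480, (E,merge)→10430, (C,hash)→10980, (C,merge)→27580, (E,nl)→92480, (C,nl)→721980; best=5480 via (E,hash)
  {BEF}: card=9000; try (B,hash)→3210, (F,hash)→4260, (B,merge)→9990, (B,nl_idx)→15030, (F,nl_idx)→21780, (F,merge)→23860 …(+2); best=3210 via (B,hash)
  {AEF}: card=1500; try (E,merge)→2390, (A,hash)→2650, (E,hash)→2880, (A,nl_idx)→7530, (A,merge)→9670, (E,nl)→12400 …(+1); best=2390 via (E,merge)
  {BCDE}: card=675000; try (D,hash)→19880, (E,hash)→55880, (D,merge)→143480, (E,merge)→774830, (D,nl)→2705480, (E,nl)→6758480; best=19880 via (D,hash)
  {BCEF}: card=45000; try (F,hash)→14960, (C,hash)→19410, (F,nl_idx)→104480, (F,merge)→140760, (C,merge)→142210, (F,nl)→365480 …(+1); best=14960 via (F,hash)
  {ABEF}: card=18000; try (B,hash)→5570, (A,hash)→13330, (B,merge)→21350, (B,nl_idx)→30890, (A,nl_idx)→84210, (A,merge)→138850 …(+2); best=5570 via (B,hash)
  {BCDEF}: card=3375000; try (D,hash)→65360, (F,hash)→695360, (D,merge)→782960, (F,nl_idx)→7444880, (D,nl)→13514960, (F,merge)→14195160 …(+1); best=65360 via (D,hash)
  {ABCEF}: card=90000; try (C,hash)→30770, (A,hash)→61080, (C,merge)→297570, (A,nl_idx)→419960, (A,merge)→780600, (A,nl)→3614960 …(+1); best=30770 via (C,hash)
  {ABCDEF}: card=6750000; try (D,hash)→126170, (D,merge)→1653770, (A,hash)→3441480, (D,nl)→27030770, (A,nl_idx)→30440360, (A,merge)→77691000 …(+1); best=126170 via (D,hash)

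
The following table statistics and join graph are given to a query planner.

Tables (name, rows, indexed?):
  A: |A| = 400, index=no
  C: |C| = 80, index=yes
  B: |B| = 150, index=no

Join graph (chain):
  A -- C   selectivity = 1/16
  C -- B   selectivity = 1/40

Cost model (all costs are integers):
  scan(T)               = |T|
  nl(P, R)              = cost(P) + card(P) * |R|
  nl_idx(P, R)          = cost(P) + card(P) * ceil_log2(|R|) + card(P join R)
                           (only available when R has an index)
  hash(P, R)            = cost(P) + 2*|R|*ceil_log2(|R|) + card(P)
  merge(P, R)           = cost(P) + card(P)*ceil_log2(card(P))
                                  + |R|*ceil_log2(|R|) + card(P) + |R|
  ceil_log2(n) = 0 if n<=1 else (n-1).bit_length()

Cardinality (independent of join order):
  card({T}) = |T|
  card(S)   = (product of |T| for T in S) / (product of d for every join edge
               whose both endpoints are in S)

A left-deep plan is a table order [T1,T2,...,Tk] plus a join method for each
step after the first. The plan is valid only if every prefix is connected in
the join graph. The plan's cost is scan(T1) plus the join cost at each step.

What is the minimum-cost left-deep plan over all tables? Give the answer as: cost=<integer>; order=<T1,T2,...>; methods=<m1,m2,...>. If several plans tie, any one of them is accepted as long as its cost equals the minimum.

Selinger DP (subsets sized 1..n):
  {A}: scan cost=400, card=400
  {C}: scan cost=80, card=80
  {B}: scan cost=150, card=150
  {AC}: card=2000; try (C,hash)→1920, (A,merge)→4720, (C,merge)→5040, (C,nl_idx)→5200, (A,hash)→7360, (A,nl)→32080 …(+1); best=1920 via (C,hash)
  {BC}: card=300; try (C,hash)→1420, (C,nl_idx)→1500, (B,merge)→2070, (C,merge)→2140, (B,hash)→2560, (B,nl)→12080 …(+1); best=1420 via (C,hash)
  {ABC}: card=7500; try (B,hash)→6320, (A,merge)→8420, (A,hash)→8920, (B,merge)→27270, (A,nl)→121420, (B,nl)→301920; best=6320 via (B,hash)

cost=6320; order=A,C,B; methods=hash,hash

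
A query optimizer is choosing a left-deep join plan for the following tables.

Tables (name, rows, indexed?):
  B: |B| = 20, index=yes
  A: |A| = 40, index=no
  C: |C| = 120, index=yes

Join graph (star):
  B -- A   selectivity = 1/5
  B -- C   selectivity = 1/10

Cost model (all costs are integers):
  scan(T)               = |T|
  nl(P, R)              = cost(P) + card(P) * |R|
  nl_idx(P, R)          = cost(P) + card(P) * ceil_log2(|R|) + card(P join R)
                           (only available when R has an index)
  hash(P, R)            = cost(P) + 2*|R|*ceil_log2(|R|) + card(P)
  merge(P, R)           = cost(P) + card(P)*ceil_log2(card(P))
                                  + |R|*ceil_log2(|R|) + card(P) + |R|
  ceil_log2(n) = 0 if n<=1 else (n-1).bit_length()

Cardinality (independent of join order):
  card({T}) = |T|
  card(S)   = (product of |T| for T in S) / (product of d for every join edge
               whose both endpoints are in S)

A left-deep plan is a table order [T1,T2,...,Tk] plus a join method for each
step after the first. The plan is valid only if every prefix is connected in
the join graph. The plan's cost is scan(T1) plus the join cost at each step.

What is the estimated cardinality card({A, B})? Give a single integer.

160

Tables in S: A(40), B(20)
Edges inside S: B-A(d=5)
numerator = 40 * 20 = 800
denominator = 5 = 5
card(S) = 800 / 5 = 160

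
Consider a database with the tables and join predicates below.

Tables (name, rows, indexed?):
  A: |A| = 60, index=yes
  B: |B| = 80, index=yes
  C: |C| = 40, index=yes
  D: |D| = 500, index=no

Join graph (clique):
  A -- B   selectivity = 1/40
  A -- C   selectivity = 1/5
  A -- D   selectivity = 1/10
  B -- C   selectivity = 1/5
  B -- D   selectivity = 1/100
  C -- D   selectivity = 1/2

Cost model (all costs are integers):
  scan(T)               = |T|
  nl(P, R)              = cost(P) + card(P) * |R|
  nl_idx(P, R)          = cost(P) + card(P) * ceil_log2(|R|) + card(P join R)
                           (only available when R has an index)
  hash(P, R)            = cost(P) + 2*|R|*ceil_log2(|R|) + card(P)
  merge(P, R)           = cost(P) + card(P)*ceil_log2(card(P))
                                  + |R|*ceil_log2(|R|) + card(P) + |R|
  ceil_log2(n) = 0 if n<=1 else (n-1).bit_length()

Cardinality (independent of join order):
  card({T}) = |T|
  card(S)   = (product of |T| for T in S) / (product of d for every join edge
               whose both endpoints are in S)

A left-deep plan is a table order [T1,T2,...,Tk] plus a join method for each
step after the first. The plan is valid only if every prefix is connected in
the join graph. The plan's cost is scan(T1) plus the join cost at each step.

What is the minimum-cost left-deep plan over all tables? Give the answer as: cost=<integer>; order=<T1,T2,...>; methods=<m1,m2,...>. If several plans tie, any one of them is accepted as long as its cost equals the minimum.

cost=3648; order=D,B,A,C; methods=hash,hash,nl_idx

Selinger DP (subsets sized 1..n):
  {A}: scan cost=60, card=60
  {B}: scan cost=80, card=80
  {C}: scan cost=40, card=40
  {D}: scan cost=500, card=500
  {AB}: card=120; try (B,nl_idx)→600, (A,nl_idx)→680, (A,hash)→880, (B,merge)→1120, (A,merge)→1140, (B,hash)→1240 …(+2); best=600 via (B,nl_idx)
  {AC}: card=480; try (C,hash)→600, (A,merge)→740, (C,merge)→760, (A,nl_idx)→760, (A,hash)→800, (C,nl_idx)→900 …(+2); best=600 via (C,hash)
  {AD}: card=3000; try (A,hash)→1720, (D,merge)→5480, (A,merge)→5920, (A,nl_idx)→6500, (D,hash)→9120, (D,nl)→30060 …(+1); best=1720 via (A,hash)
  {BC}: card=640; try (C,hash)→640, (B,merge)→960, (B,nl_idx)→960, (C,merge)→1000, (C,nl_idx)→1200, (B,hash)→1200 …(+2); best=640 via (C,hash)
  {BD}: card=400; try (B,hash)→2120, (B,nl_idx)→4400, (D,merge)→5720, (B,merge)→6140, (D,hash)→9160, (D,nl)→40080 …(+1); best=2120 via (B,hash)
  {CD}: card=10000; try (C,hash)→1480, (D,merge)→5320, (C,merge)→5780, (D,hash)→9080, (C,nl_idx)→13500, (D,nl)→20040 …(+1); best=1480 via (C,hash)
  {ABC}: card=192; try (C,hash)→1200, (C,nl_idx)→1512, (C,merge)→1840, (A,hash)→2000, (B,hash)→2200, (B,nl_idx)→4152 …(+6); best=1200 via (C,hash)
  {ABD}: card=60; try (A,hash)→3240, (A,nl_idx)→4580, (B,hash)→5840, (A,merge)→6540, (D,merge)→6560, (D,hash)→9720 …(+5); best=3240 via (A,hash)
  {ACD}: card=12000; try (C,hash)→5200, (D,hash)→10080, (D,merge)→10400, (A,hash)→12200, (C,nl_idx)→31720, (C,merge)→41000 …(+5); best=5200 via (C,hash)
  {BCD}: card=1600; try (C,hash)→3000, (C,nl_idx)→6120, (C,merge)→6400, (D,hash)→10280, (B,hash)→12600, (D,merge)→12680 …(+5); best=3000 via (C,hash)
  {ABCD}: card=48; try (C,nl_idx)→3648, (C,hash)→3780, (C,merge)→3940, (A,hash)→5320, (C,nl)→5640, (D,merge)→7928 …(+9); best=3648 via (C,nl_idx)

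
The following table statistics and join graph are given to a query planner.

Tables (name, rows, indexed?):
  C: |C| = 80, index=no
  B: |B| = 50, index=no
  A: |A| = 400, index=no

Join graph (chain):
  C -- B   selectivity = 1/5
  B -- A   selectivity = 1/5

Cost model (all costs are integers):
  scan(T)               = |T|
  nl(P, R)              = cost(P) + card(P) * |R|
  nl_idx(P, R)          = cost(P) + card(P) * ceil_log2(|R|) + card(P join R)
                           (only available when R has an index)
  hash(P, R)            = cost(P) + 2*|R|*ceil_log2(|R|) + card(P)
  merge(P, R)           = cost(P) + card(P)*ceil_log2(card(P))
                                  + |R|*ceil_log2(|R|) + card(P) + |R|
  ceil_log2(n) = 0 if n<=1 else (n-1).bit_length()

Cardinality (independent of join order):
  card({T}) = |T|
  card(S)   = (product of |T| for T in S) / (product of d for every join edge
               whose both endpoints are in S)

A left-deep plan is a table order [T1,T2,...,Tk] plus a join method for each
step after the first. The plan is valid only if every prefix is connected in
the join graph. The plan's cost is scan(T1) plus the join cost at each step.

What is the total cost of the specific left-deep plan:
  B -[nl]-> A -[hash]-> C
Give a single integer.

step 1: scan B: cost=50, card=50
step 2: join A via nl
    card(P join A) = 50*400/(5) = 4000
    cost = 50 + 50*400 = 20050
step 3: join C via hash
    card(P join C) = 4000*80/(5) = 64000
    cost = 20050 + 2*80*7 + 4000 = 25170

25170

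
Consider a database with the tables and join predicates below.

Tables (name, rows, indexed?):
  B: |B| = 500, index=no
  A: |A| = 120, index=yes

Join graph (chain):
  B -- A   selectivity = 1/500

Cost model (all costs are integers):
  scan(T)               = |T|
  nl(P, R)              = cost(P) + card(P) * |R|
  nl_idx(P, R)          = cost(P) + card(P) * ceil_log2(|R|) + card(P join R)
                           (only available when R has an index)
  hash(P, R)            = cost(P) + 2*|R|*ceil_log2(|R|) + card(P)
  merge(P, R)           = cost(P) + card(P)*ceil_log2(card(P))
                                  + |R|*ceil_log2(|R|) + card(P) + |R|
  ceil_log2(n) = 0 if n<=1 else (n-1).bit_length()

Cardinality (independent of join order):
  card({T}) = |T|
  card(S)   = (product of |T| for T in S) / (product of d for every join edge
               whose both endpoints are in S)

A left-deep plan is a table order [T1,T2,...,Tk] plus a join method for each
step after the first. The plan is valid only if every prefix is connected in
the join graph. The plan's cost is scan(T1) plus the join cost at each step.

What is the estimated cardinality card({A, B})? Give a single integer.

Tables in S: A(120), B(500)
Edges inside S: B-A(d=500)
numerator = 120 * 500 = 60000
denominator = 500 = 500
card(S) = 60000 / 500 = 120

120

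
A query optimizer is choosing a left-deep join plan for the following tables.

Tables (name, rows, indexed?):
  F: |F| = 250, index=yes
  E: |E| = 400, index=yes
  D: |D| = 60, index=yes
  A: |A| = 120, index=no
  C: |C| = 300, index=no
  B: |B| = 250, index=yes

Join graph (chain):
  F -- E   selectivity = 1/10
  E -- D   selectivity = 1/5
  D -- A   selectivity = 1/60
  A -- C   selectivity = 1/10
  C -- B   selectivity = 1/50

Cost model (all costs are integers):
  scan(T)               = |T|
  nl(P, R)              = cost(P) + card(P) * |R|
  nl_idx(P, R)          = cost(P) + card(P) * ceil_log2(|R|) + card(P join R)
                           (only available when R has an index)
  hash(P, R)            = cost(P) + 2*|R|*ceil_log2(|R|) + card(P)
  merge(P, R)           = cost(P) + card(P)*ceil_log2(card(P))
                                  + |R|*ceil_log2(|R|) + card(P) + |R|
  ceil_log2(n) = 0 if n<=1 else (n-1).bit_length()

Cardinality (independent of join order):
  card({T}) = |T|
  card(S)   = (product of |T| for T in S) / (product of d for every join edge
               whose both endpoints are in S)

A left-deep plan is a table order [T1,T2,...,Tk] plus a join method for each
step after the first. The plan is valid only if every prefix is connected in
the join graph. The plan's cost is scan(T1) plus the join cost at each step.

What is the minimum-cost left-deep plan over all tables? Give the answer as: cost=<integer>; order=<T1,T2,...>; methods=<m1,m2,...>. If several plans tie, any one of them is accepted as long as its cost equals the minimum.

Selinger DP (subsets sized 1..n):
  {F}: scan cost=250, card=250
  {E}: scan cost=400, card=400
  {D}: scan cost=60, card=60
  {A}: scan cost=120, card=120
  {C}: scan cost=300, card=300
  {B}: scan cost=250, card=250
  {EF}: card=10000; try (F,hash)→4800, (E,merge)→6500, (F,merge)→6650, (E,hash)→7700, (E,nl_idx)→12500, (F,nl_idx)→13600 …(+2); best=4800 via (F,hash)
  {DE}: card=4800; try (D,hash)→1520, (E,merge)→4480, (D,merge)→4820, (E,nl_idx)→5400, (E,hash)→7320, (D,nl_idx)→7600 …(+2); best=1520 via (D,hash)
  {AD}: card=120; try (D,hash)→960, (D,nl_idx)→960, (A,merge)→1440, (D,merge)→1500, (A,hash)→1800, (A,nl)→7260 …(+1); best=960 via (D,hash)
  {AC}: card=3600; try (A,hash)→2280, (C,merge)→4080, (A,merge)→4260, (C,hash)→5640, (C,nl)→36120, (A,nl)→36300; best=2280 via (A,hash)
  {BC}: card=1500; try (B,nl_idx)→4200, (B,hash)→4600, (C,merge)→5500, (B,merge)→5550, (C,hash)→5900, (C,nl)→75250 …(+1); best=4200 via (B,nl_idx)
  {DEF}: card=120000; try (F,hash)→10320, (D,hash)→15520, (F,merge)→70970, (D,merge)→155220, (F,nl_idx)→159920, (D,nl_idx)→184800 …(+2); best=10320 via (F,hash)
  {ADE}: card=9600; try (E,merge)→5920, (A,hash)→8000, (E,hash)→8280, (E,nl_idx)→11640, (E,nl)→48960, (A,merge)→69680 …(+1); best=5920 via (E,merge)
  {ACD}: card=3600; try (C,merge)→4920, (C,hash)→6480, (D,hash)→6600, (D,nl_idx)→27480, (C,nl)→36960, (D,merge)→49500 …(+1); best=4920 via (C,merge)
  {ABC}: card=18000; try (A,hash)→7380, (B,hash)→9880, (A,merge)→23160, (B,nl_idx)→49080, (B,merge)→51330, (A,nl)→184200 …(+1); best=7380 via (A,hash)
  {ADEF}: card=240000; try (F,hash)→19520, (A,hash)→132000, (F,merge)→152170, (F,nl_idx)→322720, (A,merge)→2171280, (F,nl)→2405920 …(+1); best=19520 via (F,hash)
  {ACDE}: card=288000; try (E,hash)→15720, (C,hash)→20920, (E,merge)→55720, (C,merge)→152920, (E,nl_idx)→325320, (E,nl)→1444920 …(+1); best=15720 via (E,hash)
  {ABCD}: card=18000; try (B,hash)→12520, (D,hash)→26100, (B,nl_idx)→51720, (B,merge)→53970, (D,nl_idx)→133380, (D,merge)→295800 …(+2); best=12520 via (B,hash)
  {ACDEF}: card=7200000; try (C,hash)→264920, (F,hash)→307720, (C,merge)→4582520, (F,merge)→5777970, (F,nl_idx)→9519720, (F,nl)→72015720 …(+1); best=264920 via (C,hash)
  {ABCDE}: card=1440000; try (E,hash)→37720, (E,merge)→304520, (B,hash)→307720, (E,nl_idx)→1614520, (B,nl_idx)→3759720, (B,merge)→5777970 …(+2); best=37720 via (E,hash)
  {ABCDEF}: card=36000000; try (F,hash)→1481720, (B,hash)→7468920, (F,merge)→31719970, (F,nl_idx)→47557720, (B,nl_idx)→93864920, (B,merge)→173067170 …(+2); best=1481720 via (F,hash)

cost=1481720; order=A,D,C,B,E,F; methods=hash,merge,hash,hash,hash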